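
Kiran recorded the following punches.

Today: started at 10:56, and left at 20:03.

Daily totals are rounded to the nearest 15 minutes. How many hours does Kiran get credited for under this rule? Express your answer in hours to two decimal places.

9.00 hours

Today: 10:56–20:03 = 9 h 7 min → rounds to 9 h 0 min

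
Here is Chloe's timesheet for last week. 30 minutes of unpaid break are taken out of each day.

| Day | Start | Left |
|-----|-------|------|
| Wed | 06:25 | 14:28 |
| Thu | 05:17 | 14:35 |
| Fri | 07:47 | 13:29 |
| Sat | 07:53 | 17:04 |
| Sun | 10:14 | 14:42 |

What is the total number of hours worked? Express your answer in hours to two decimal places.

Wed: 06:25–14:28 = 8 h 3 min; less 30 min break → 7 h 33 min
Thu: 05:17–14:35 = 9 h 18 min; less 30 min break → 8 h 48 min
Fri: 07:47–13:29 = 5 h 42 min; less 30 min break → 5 h 12 min
Sat: 07:53–17:04 = 9 h 11 min; less 30 min break → 8 h 41 min
Sun: 10:14–14:42 = 4 h 28 min; less 30 min break → 3 h 58 min
Total: 7 h 33 min + 8 h 48 min + 5 h 12 min + 8 h 41 min + 3 h 58 min = 34 h 12 min.

34.20 hours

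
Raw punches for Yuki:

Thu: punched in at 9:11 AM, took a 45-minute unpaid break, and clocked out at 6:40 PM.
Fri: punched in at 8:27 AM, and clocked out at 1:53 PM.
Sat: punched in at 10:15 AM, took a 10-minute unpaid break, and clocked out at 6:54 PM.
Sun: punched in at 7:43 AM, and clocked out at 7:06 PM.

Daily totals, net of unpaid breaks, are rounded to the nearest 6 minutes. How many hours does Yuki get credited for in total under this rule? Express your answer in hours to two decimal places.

Thu: 9:11 AM–6:40 PM = 9 h 29 min − 45 min = 8 h 44 min → rounds to 8 h 42 min
Fri: 8:27 AM–1:53 PM = 5 h 26 min → rounds to 5 h 24 min
Sat: 10:15 AM–6:54 PM = 8 h 39 min − 10 min = 8 h 29 min → rounds to 8 h 30 min
Sun: 7:43 AM–7:06 PM = 11 h 23 min → rounds to 11 h 24 min
Total credited: 34 h 0 min.

34.00 hours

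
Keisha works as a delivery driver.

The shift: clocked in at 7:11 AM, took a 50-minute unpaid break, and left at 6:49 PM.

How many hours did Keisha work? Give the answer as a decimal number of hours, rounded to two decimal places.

10.80 hours

The shift: 7:11 AM–6:49 PM = 11 h 38 min; less 50 min break → 10 h 48 min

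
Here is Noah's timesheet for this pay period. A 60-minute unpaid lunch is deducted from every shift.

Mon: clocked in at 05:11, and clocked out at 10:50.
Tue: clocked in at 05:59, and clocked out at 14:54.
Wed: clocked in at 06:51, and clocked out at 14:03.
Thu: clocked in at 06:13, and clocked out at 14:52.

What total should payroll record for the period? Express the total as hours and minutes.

26 h 25 min

Mon: 05:11–10:50 = 5 h 39 min; less 60 min break → 4 h 39 min
Tue: 05:59–14:54 = 8 h 55 min; less 60 min break → 7 h 55 min
Wed: 06:51–14:03 = 7 h 12 min; less 60 min break → 6 h 12 min
Thu: 06:13–14:52 = 8 h 39 min; less 60 min break → 7 h 39 min
Total: 4 h 39 min + 7 h 55 min + 6 h 12 min + 7 h 39 min = 26 h 25 min.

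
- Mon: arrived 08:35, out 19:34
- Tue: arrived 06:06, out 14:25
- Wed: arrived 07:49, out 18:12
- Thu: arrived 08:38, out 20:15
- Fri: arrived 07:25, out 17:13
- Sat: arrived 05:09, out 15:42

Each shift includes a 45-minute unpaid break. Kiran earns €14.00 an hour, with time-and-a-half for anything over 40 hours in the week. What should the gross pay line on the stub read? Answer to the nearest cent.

Mon: 08:35–19:34 = 10 h 59 min; less 45 min break → 10 h 14 min
Tue: 06:06–14:25 = 8 h 19 min; less 45 min break → 7 h 34 min
Wed: 07:49–18:12 = 10 h 23 min; less 45 min break → 9 h 38 min
Thu: 08:38–20:15 = 11 h 37 min; less 45 min break → 10 h 52 min
Fri: 07:25–17:13 = 9 h 48 min; less 45 min break → 9 h 3 min
Sat: 05:09–15:42 = 10 h 33 min; less 45 min break → 9 h 48 min
Total worked: 57 h 9 min = 3429 min.
Regular 40 h 0 min = 2400 min at €14.00/h; overtime 17 h 9 min = 1029 min at €21.00/h.
Pay = (2400 × €14.00 + 1029 × €21.00) ÷ 60 = €920.15.

€920.15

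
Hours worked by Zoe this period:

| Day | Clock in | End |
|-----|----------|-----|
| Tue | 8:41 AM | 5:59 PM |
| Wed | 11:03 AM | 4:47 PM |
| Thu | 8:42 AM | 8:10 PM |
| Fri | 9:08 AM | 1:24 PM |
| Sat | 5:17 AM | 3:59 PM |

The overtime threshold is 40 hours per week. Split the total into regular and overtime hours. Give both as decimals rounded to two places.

Tue: 8:41 AM–5:59 PM = 9 h 18 min
Wed: 11:03 AM–4:47 PM = 5 h 44 min
Thu: 8:42 AM–8:10 PM = 11 h 28 min
Fri: 9:08 AM–1:24 PM = 4 h 16 min
Sat: 5:17 AM–3:59 PM = 10 h 42 min
Total worked: 41 h 28 min = 41.47 h.
Threshold 40 h → overtime 1 h 28 min, regular 40 h 0 min.

Regular 40.00 hours, overtime 1.47 hours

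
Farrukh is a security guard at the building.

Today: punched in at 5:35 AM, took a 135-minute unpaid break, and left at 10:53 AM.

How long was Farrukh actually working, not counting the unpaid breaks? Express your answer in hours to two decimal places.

3.05 hours

Today: 5:35 AM–10:53 AM = 5 h 18 min; less 135 min break → 3 h 3 min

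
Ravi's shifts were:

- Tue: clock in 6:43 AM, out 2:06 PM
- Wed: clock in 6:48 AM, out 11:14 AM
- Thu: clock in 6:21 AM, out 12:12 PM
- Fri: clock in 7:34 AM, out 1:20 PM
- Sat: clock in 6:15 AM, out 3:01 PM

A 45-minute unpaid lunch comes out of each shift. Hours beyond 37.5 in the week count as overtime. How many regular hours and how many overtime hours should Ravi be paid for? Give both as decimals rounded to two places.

Tue: 6:43 AM–2:06 PM = 7 h 23 min; less 45 min break → 6 h 38 min
Wed: 6:48 AM–11:14 AM = 4 h 26 min; less 45 min break → 3 h 41 min
Thu: 6:21 AM–12:12 PM = 5 h 51 min; less 45 min break → 5 h 6 min
Fri: 7:34 AM–1:20 PM = 5 h 46 min; less 45 min break → 5 h 1 min
Sat: 6:15 AM–3:01 PM = 8 h 46 min; less 45 min break → 8 h 1 min
Total worked: 28 h 27 min = 28.45 h.
Threshold 37.5 h → overtime 0 h 0 min, regular 28 h 27 min.

Regular 28.45 hours, overtime 0.00 hours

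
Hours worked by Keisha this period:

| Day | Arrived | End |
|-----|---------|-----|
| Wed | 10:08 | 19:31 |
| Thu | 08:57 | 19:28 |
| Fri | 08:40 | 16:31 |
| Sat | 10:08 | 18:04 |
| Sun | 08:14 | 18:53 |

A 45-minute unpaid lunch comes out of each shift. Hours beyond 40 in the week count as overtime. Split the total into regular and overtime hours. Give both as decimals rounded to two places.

Wed: 10:08–19:31 = 9 h 23 min; less 45 min break → 8 h 38 min
Thu: 08:57–19:28 = 10 h 31 min; less 45 min break → 9 h 46 min
Fri: 08:40–16:31 = 7 h 51 min; less 45 min break → 7 h 6 min
Sat: 10:08–18:04 = 7 h 56 min; less 45 min break → 7 h 11 min
Sun: 08:14–18:53 = 10 h 39 min; less 45 min break → 9 h 54 min
Total worked: 42 h 35 min = 42.58 h.
Threshold 40 h → overtime 2 h 35 min, regular 40 h 0 min.

Regular 40.00 hours, overtime 2.58 hours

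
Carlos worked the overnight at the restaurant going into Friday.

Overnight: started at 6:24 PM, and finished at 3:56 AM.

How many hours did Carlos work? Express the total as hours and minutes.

Overnight: 6:24 PM → midnight = 5 h 36 min; midnight → 3:56 AM = 3 h 56 min; span 9 h 32 min

9 h 32 min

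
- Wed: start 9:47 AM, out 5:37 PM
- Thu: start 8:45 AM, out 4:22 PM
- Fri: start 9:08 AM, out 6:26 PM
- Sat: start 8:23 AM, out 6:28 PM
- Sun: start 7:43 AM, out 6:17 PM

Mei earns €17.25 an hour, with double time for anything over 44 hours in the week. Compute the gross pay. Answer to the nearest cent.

€807.30

Wed: 9:47 AM–5:37 PM = 7 h 50 min
Thu: 8:45 AM–4:22 PM = 7 h 37 min
Fri: 9:08 AM–6:26 PM = 9 h 18 min
Sat: 8:23 AM–6:28 PM = 10 h 5 min
Sun: 7:43 AM–6:17 PM = 10 h 34 min
Total worked: 45 h 24 min = 2724 min.
Regular 44 h 0 min = 2640 min at €17.25/h; overtime 1 h 24 min = 84 min at €34.50/h.
Pay = (2640 × €17.25 + 84 × €34.50) ÷ 60 = €807.30.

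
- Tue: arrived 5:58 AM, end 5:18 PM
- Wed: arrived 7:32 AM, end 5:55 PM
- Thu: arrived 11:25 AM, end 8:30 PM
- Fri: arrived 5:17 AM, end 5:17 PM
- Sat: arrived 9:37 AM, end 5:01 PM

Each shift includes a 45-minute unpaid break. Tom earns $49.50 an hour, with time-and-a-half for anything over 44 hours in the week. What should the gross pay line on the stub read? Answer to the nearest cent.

$2359.91

Tue: 5:58 AM–5:18 PM = 11 h 20 min; less 45 min break → 10 h 35 min
Wed: 7:32 AM–5:55 PM = 10 h 23 min; less 45 min break → 9 h 38 min
Thu: 11:25 AM–8:30 PM = 9 h 5 min; less 45 min break → 8 h 20 min
Fri: 5:17 AM–5:17 PM = 12 h 0 min; less 45 min break → 11 h 15 min
Sat: 9:37 AM–5:01 PM = 7 h 24 min; less 45 min break → 6 h 39 min
Total worked: 46 h 27 min = 2787 min.
Regular 44 h 0 min = 2640 min at $49.50/h; overtime 2 h 27 min = 147 min at $74.25/h.
Pay = (2640 × $49.50 + 147 × $74.25) ÷ 60 = $2359.91.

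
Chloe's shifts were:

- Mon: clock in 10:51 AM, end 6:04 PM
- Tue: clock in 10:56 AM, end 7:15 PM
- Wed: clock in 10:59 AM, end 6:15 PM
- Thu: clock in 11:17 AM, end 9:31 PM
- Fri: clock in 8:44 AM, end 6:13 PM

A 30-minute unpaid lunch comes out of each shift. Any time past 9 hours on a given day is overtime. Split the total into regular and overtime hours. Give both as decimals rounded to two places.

Regular 39.28 hours, overtime 0.73 hours

Mon: 10:51 AM–6:04 PM = 7 h 13 min; less 30 min break → 6 h 43 min
Tue: 10:56 AM–7:15 PM = 8 h 19 min; less 30 min break → 7 h 49 min
Wed: 10:59 AM–6:15 PM = 7 h 16 min; less 30 min break → 6 h 46 min
Thu: 11:17 AM–9:31 PM = 10 h 14 min; less 30 min break → 9 h 44 min
Fri: 8:44 AM–6:13 PM = 9 h 29 min; less 30 min break → 8 h 59 min
Mon reg 6 h 43 min / OT 0 h 0 min; Tue reg 7 h 49 min / OT 0 h 0 min; Wed reg 6 h 46 min / OT 0 h 0 min; Thu reg 9 h 0 min / OT 0 h 44 min; Fri reg 8 h 59 min / OT 0 h 0 min.
Totals: regular 39 h 17 min, overtime 0 h 44 min.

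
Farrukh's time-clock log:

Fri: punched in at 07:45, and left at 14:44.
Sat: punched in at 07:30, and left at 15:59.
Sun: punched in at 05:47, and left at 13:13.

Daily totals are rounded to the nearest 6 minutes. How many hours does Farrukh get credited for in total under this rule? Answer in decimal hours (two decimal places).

22.90 hours

Fri: 07:45–14:44 = 6 h 59 min → rounds to 7 h 0 min
Sat: 07:30–15:59 = 8 h 29 min → rounds to 8 h 30 min
Sun: 05:47–13:13 = 7 h 26 min → rounds to 7 h 24 min
Total credited: 22 h 54 min.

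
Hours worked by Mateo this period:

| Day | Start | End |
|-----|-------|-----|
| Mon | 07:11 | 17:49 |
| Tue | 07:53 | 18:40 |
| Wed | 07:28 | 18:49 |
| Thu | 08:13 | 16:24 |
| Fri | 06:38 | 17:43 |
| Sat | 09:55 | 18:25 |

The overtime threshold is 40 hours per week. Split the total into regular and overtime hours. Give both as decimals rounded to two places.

Regular 40.00 hours, overtime 20.53 hours

Mon: 07:11–17:49 = 10 h 38 min
Tue: 07:53–18:40 = 10 h 47 min
Wed: 07:28–18:49 = 11 h 21 min
Thu: 08:13–16:24 = 8 h 11 min
Fri: 06:38–17:43 = 11 h 5 min
Sat: 09:55–18:25 = 8 h 30 min
Total worked: 60 h 32 min = 60.53 h.
Threshold 40 h → overtime 20 h 32 min, regular 40 h 0 min.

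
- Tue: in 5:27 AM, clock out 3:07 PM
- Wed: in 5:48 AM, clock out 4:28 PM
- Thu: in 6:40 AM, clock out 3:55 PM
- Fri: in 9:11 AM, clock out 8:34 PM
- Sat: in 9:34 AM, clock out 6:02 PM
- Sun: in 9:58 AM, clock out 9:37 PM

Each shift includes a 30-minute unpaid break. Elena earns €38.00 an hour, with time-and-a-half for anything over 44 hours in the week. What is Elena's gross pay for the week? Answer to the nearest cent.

Tue: 5:27 AM–3:07 PM = 9 h 40 min; less 30 min break → 9 h 10 min
Wed: 5:48 AM–4:28 PM = 10 h 40 min; less 30 min break → 10 h 10 min
Thu: 6:40 AM–3:55 PM = 9 h 15 min; less 30 min break → 8 h 45 min
Fri: 9:11 AM–8:34 PM = 11 h 23 min; less 30 min break → 10 h 53 min
Sat: 9:34 AM–6:02 PM = 8 h 28 min; less 30 min break → 7 h 58 min
Sun: 9:58 AM–9:37 PM = 11 h 39 min; less 30 min break → 11 h 9 min
Total worked: 58 h 5 min = 3485 min.
Regular 44 h 0 min = 2640 min at €38.00/h; overtime 14 h 5 min = 845 min at €57.00/h.
Pay = (2640 × €38.00 + 845 × €57.00) ÷ 60 = €2474.75.

€2474.75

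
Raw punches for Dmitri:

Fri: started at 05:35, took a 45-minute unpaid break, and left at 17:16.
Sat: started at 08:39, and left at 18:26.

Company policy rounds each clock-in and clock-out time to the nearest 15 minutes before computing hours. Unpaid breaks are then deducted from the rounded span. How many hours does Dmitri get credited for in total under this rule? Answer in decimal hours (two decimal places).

20.75 hours

Fri: in 05:35→05:30, out 17:16→17:15; 11 h 45 min − 45 min = 11 h 0 min
Sat: in 08:39→08:45, out 18:26→18:30; 9 h 45 min
Total credited: 20 h 45 min.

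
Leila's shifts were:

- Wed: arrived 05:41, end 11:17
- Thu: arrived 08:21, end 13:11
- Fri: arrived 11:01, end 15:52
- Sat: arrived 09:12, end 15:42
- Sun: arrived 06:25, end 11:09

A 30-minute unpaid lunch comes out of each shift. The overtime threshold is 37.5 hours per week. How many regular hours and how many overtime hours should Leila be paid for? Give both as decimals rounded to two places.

Wed: 05:41–11:17 = 5 h 36 min; less 30 min break → 5 h 6 min
Thu: 08:21–13:11 = 4 h 50 min; less 30 min break → 4 h 20 min
Fri: 11:01–15:52 = 4 h 51 min; less 30 min break → 4 h 21 min
Sat: 09:12–15:42 = 6 h 30 min; less 30 min break → 6 h 0 min
Sun: 06:25–11:09 = 4 h 44 min; less 30 min break → 4 h 14 min
Total worked: 24 h 1 min = 24.02 h.
Threshold 37.5 h → overtime 0 h 0 min, regular 24 h 1 min.

Regular 24.02 hours, overtime 0.00 hours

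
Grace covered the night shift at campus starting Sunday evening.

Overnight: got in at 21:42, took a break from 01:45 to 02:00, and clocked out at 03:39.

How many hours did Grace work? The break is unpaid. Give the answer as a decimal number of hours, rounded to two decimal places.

Overnight: 21:42 → midnight = 2 h 18 min; midnight → 03:39 = 3 h 39 min; span 5 h 57 min; less 15 min break → 5 h 42 min

5.70 hours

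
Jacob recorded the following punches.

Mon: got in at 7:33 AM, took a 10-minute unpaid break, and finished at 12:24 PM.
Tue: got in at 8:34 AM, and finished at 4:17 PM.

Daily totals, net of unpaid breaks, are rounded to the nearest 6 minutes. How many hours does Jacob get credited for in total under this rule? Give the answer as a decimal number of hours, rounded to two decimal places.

12.40 hours

Mon: 7:33 AM–12:24 PM = 4 h 51 min − 10 min = 4 h 41 min → rounds to 4 h 42 min
Tue: 8:34 AM–4:17 PM = 7 h 43 min → rounds to 7 h 42 min
Total credited: 12 h 24 min.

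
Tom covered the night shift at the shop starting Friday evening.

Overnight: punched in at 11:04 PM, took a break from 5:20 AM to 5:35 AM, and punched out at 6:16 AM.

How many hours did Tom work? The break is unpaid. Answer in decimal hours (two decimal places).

6.95 hours

Overnight: 11:04 PM → midnight = 0 h 56 min; midnight → 6:16 AM = 6 h 16 min; span 7 h 12 min; less 15 min break → 6 h 57 min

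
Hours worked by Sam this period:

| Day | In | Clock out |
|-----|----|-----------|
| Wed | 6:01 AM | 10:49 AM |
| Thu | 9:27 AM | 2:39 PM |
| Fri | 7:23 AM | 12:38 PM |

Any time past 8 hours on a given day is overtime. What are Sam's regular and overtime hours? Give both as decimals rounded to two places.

Wed: 6:01 AM–10:49 AM = 4 h 48 min
Thu: 9:27 AM–2:39 PM = 5 h 12 min
Fri: 7:23 AM–12:38 PM = 5 h 15 min
Wed reg 4 h 48 min / OT 0 h 0 min; Thu reg 5 h 12 min / OT 0 h 0 min; Fri reg 5 h 15 min / OT 0 h 0 min.
Totals: regular 15 h 15 min, overtime 0 h 0 min.

Regular 15.25 hours, overtime 0.00 hours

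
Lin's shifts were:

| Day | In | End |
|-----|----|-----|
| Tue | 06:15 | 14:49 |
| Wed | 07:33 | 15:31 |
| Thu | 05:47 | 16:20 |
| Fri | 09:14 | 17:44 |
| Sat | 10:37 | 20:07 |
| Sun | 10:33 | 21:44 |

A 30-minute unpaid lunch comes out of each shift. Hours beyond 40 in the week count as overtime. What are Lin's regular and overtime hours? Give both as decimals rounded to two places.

Tue: 06:15–14:49 = 8 h 34 min; less 30 min break → 8 h 4 min
Wed: 07:33–15:31 = 7 h 58 min; less 30 min break → 7 h 28 min
Thu: 05:47–16:20 = 10 h 33 min; less 30 min break → 10 h 3 min
Fri: 09:14–17:44 = 8 h 30 min; less 30 min break → 8 h 0 min
Sat: 10:37–20:07 = 9 h 30 min; less 30 min break → 9 h 0 min
Sun: 10:33–21:44 = 11 h 11 min; less 30 min break → 10 h 41 min
Total worked: 53 h 16 min = 53.27 h.
Threshold 40 h → overtime 13 h 16 min, regular 40 h 0 min.

Regular 40.00 hours, overtime 13.27 hours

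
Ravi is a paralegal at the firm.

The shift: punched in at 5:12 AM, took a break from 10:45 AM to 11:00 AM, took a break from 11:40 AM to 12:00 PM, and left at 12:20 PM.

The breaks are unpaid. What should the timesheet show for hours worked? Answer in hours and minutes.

The shift: 5:12 AM–12:20 PM = 7 h 8 min; less 35 min break → 6 h 33 min

6 h 33 min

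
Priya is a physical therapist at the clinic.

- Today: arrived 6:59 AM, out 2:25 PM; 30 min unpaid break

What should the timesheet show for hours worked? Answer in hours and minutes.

6 h 56 min

Today: 6:59 AM–2:25 PM = 7 h 26 min; less 30 min break → 6 h 56 min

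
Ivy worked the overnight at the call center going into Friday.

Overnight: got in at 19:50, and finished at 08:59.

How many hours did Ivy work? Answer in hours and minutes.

13 h 9 min

Overnight: 19:50 → midnight = 4 h 10 min; midnight → 08:59 = 8 h 59 min; span 13 h 9 min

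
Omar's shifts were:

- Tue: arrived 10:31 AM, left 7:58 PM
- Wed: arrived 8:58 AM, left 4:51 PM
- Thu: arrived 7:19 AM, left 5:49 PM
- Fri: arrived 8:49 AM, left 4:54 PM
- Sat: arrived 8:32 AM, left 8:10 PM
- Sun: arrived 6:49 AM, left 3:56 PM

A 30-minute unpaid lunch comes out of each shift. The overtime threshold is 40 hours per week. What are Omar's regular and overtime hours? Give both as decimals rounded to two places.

Tue: 10:31 AM–7:58 PM = 9 h 27 min; less 30 min break → 8 h 57 min
Wed: 8:58 AM–4:51 PM = 7 h 53 min; less 30 min break → 7 h 23 min
Thu: 7:19 AM–5:49 PM = 10 h 30 min; less 30 min break → 10 h 0 min
Fri: 8:49 AM–4:54 PM = 8 h 5 min; less 30 min break → 7 h 35 min
Sat: 8:32 AM–8:10 PM = 11 h 38 min; less 30 min break → 11 h 8 min
Sun: 6:49 AM–3:56 PM = 9 h 7 min; less 30 min break → 8 h 37 min
Total worked: 53 h 40 min = 53.67 h.
Threshold 40 h → overtime 13 h 40 min, regular 40 h 0 min.

Regular 40.00 hours, overtime 13.67 hours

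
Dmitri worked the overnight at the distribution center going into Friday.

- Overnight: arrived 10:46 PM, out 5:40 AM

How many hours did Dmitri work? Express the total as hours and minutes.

Overnight: 10:46 PM → midnight = 1 h 14 min; midnight → 5:40 AM = 5 h 40 min; span 6 h 54 min

6 h 54 min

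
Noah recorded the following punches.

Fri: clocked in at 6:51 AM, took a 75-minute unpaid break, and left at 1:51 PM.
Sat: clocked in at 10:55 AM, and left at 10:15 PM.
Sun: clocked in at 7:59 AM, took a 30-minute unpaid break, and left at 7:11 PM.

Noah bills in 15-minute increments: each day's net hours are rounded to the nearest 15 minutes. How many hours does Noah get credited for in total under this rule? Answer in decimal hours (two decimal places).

Fri: 6:51 AM–1:51 PM = 7 h 0 min − 75 min = 5 h 45 min → rounds to 5 h 45 min
Sat: 10:55 AM–10:15 PM = 11 h 20 min → rounds to 11 h 15 min
Sun: 7:59 AM–7:11 PM = 11 h 12 min − 30 min = 10 h 42 min → rounds to 10 h 45 min
Total credited: 27 h 45 min.

27.75 hours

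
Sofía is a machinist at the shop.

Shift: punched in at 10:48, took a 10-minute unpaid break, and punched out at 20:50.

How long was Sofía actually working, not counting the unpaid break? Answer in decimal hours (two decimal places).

Shift: 10:48–20:50 = 10 h 2 min; less 10 min break → 9 h 52 min

9.87 hours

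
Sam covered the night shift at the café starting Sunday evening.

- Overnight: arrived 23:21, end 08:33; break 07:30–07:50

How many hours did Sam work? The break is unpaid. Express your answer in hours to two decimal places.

8.87 hours

Overnight: 23:21 → midnight = 0 h 39 min; midnight → 08:33 = 8 h 33 min; span 9 h 12 min; less 20 min break → 8 h 52 min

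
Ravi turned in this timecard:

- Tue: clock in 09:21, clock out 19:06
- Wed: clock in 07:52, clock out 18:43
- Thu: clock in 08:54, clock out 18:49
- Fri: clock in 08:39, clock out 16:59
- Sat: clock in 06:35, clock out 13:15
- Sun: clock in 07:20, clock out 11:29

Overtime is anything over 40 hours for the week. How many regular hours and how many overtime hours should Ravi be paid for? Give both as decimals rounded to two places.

Tue: 09:21–19:06 = 9 h 45 min
Wed: 07:52–18:43 = 10 h 51 min
Thu: 08:54–18:49 = 9 h 55 min
Fri: 08:39–16:59 = 8 h 20 min
Sat: 06:35–13:15 = 6 h 40 min
Sun: 07:20–11:29 = 4 h 9 min
Total worked: 49 h 40 min = 49.67 h.
Threshold 40 h → overtime 9 h 40 min, regular 40 h 0 min.

Regular 40.00 hours, overtime 9.67 hours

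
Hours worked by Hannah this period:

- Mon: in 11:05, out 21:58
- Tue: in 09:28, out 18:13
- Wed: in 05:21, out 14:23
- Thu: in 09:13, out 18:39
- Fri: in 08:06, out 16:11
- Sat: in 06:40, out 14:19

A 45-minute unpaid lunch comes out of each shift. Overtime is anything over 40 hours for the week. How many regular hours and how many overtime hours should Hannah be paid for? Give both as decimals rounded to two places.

Mon: 11:05–21:58 = 10 h 53 min; less 45 min break → 10 h 8 min
Tue: 09:28–18:13 = 8 h 45 min; less 45 min break → 8 h 0 min
Wed: 05:21–14:23 = 9 h 2 min; less 45 min break → 8 h 17 min
Thu: 09:13–18:39 = 9 h 26 min; less 45 min break → 8 h 41 min
Fri: 08:06–16:11 = 8 h 5 min; less 45 min break → 7 h 20 min
Sat: 06:40–14:19 = 7 h 39 min; less 45 min break → 6 h 54 min
Total worked: 49 h 20 min = 49.33 h.
Threshold 40 h → overtime 9 h 20 min, regular 40 h 0 min.

Regular 40.00 hours, overtime 9.33 hours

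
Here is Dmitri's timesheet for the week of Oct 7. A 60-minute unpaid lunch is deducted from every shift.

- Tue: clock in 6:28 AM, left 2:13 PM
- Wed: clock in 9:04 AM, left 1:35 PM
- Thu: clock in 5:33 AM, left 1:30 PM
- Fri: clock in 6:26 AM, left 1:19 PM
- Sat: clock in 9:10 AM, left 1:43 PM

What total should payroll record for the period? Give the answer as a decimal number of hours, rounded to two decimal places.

26.65 hours

Tue: 6:28 AM–2:13 PM = 7 h 45 min; less 60 min break → 6 h 45 min
Wed: 9:04 AM–1:35 PM = 4 h 31 min; less 60 min break → 3 h 31 min
Thu: 5:33 AM–1:30 PM = 7 h 57 min; less 60 min break → 6 h 57 min
Fri: 6:26 AM–1:19 PM = 6 h 53 min; less 60 min break → 5 h 53 min
Sat: 9:10 AM–1:43 PM = 4 h 33 min; less 60 min break → 3 h 33 min
Total: 6 h 45 min + 3 h 31 min + 6 h 57 min + 5 h 53 min + 3 h 33 min = 26 h 39 min.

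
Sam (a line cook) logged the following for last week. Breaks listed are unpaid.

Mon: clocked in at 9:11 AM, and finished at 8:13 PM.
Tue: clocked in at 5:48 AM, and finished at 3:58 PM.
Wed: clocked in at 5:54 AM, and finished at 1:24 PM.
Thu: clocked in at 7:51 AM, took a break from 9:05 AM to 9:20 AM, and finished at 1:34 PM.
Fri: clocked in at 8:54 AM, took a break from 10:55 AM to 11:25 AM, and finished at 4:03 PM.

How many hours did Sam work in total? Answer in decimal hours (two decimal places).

40.82 hours

Mon: 9:11 AM–8:13 PM = 11 h 2 min
Tue: 5:48 AM–3:58 PM = 10 h 10 min
Wed: 5:54 AM–1:24 PM = 7 h 30 min
Thu: 7:51 AM–1:34 PM = 5 h 43 min; less 15 min break → 5 h 28 min
Fri: 8:54 AM–4:03 PM = 7 h 9 min; less 30 min break → 6 h 39 min
Total: 11 h 2 min + 10 h 10 min + 7 h 30 min + 5 h 28 min + 6 h 39 min = 40 h 49 min.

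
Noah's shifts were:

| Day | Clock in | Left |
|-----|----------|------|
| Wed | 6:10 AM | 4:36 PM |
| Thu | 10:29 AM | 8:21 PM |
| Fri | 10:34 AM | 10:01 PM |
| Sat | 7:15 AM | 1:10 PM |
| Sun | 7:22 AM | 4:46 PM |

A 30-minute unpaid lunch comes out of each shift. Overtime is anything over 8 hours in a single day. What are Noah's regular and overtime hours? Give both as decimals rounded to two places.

Regular 37.42 hours, overtime 7.15 hours

Wed: 6:10 AM–4:36 PM = 10 h 26 min; less 30 min break → 9 h 56 min
Thu: 10:29 AM–8:21 PM = 9 h 52 min; less 30 min break → 9 h 22 min
Fri: 10:34 AM–10:01 PM = 11 h 27 min; less 30 min break → 10 h 57 min
Sat: 7:15 AM–1:10 PM = 5 h 55 min; less 30 min break → 5 h 25 min
Sun: 7:22 AM–4:46 PM = 9 h 24 min; less 30 min break → 8 h 54 min
Wed reg 8 h 0 min / OT 1 h 56 min; Thu reg 8 h 0 min / OT 1 h 22 min; Fri reg 8 h 0 min / OT 2 h 57 min; Sat reg 5 h 25 min / OT 0 h 0 min; Sun reg 8 h 0 min / OT 0 h 54 min.
Totals: regular 37 h 25 min, overtime 7 h 9 min.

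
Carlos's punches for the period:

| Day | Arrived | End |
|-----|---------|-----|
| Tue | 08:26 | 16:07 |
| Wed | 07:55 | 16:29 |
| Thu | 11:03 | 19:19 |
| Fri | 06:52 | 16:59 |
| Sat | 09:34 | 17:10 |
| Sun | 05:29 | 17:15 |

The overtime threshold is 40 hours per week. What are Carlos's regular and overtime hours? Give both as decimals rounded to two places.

Regular 40.00 hours, overtime 14.00 hours

Tue: 08:26–16:07 = 7 h 41 min
Wed: 07:55–16:29 = 8 h 34 min
Thu: 11:03–19:19 = 8 h 16 min
Fri: 06:52–16:59 = 10 h 7 min
Sat: 09:34–17:10 = 7 h 36 min
Sun: 05:29–17:15 = 11 h 46 min
Total worked: 54 h 0 min = 54.00 h.
Threshold 40 h → overtime 14 h 0 min, regular 40 h 0 min.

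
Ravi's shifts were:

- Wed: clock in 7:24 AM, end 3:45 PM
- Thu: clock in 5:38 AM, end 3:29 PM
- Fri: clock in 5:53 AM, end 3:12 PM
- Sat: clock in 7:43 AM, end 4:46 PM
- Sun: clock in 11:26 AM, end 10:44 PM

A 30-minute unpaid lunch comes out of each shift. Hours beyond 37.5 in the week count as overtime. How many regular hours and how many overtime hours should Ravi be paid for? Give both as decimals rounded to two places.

Wed: 7:24 AM–3:45 PM = 8 h 21 min; less 30 min break → 7 h 51 min
Thu: 5:38 AM–3:29 PM = 9 h 51 min; less 30 min break → 9 h 21 min
Fri: 5:53 AM–3:12 PM = 9 h 19 min; less 30 min break → 8 h 49 min
Sat: 7:43 AM–4:46 PM = 9 h 3 min; less 30 min break → 8 h 33 min
Sun: 11:26 AM–10:44 PM = 11 h 18 min; less 30 min break → 10 h 48 min
Total worked: 45 h 22 min = 45.37 h.
Threshold 37.5 h → overtime 7 h 52 min, regular 37 h 30 min.

Regular 37.50 hours, overtime 7.87 hours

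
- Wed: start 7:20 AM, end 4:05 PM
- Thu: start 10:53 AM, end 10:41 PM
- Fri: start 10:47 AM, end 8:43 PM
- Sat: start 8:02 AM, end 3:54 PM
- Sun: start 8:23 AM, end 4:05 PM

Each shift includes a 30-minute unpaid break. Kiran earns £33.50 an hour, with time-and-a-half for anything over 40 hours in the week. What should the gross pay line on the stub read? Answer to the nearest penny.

Wed: 7:20 AM–4:05 PM = 8 h 45 min; less 30 min break → 8 h 15 min
Thu: 10:53 AM–10:41 PM = 11 h 48 min; less 30 min break → 11 h 18 min
Fri: 10:47 AM–8:43 PM = 9 h 56 min; less 30 min break → 9 h 26 min
Sat: 8:02 AM–3:54 PM = 7 h 52 min; less 30 min break → 7 h 22 min
Sun: 8:23 AM–4:05 PM = 7 h 42 min; less 30 min break → 7 h 12 min
Total worked: 43 h 33 min = 2613 min.
Regular 40 h 0 min = 2400 min at £33.50/h; overtime 3 h 33 min = 213 min at £50.25/h.
Pay = (2400 × £33.50 + 213 × £50.25) ÷ 60 = £1518.39.

£1518.39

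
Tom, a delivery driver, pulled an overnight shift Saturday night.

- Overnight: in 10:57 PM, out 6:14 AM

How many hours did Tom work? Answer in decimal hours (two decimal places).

Overnight: 10:57 PM → midnight = 1 h 3 min; midnight → 6:14 AM = 6 h 14 min; span 7 h 17 min

7.28 hours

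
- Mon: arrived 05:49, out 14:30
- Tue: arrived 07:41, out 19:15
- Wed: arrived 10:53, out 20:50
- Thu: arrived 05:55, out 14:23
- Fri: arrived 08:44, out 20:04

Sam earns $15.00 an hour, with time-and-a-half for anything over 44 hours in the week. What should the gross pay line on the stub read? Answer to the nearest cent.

Mon: 05:49–14:30 = 8 h 41 min
Tue: 07:41–19:15 = 11 h 34 min
Wed: 10:53–20:50 = 9 h 57 min
Thu: 05:55–14:23 = 8 h 28 min
Fri: 08:44–20:04 = 11 h 20 min
Total worked: 50 h 0 min = 3000 min.
Regular 44 h 0 min = 2640 min at $15.00/h; overtime 6 h 0 min = 360 min at $22.50/h.
Pay = (2640 × $15.00 + 360 × $22.50) ÷ 60 = $795.00.

$795.00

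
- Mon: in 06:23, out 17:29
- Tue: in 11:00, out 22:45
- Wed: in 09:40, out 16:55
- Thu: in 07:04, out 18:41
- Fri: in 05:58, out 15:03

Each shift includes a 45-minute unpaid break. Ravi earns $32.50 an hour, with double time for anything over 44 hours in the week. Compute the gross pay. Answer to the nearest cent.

Mon: 06:23–17:29 = 11 h 6 min; less 45 min break → 10 h 21 min
Tue: 11:00–22:45 = 11 h 45 min; less 45 min break → 11 h 0 min
Wed: 09:40–16:55 = 7 h 15 min; less 45 min break → 6 h 30 min
Thu: 07:04–18:41 = 11 h 37 min; less 45 min break → 10 h 52 min
Fri: 05:58–15:03 = 9 h 5 min; less 45 min break → 8 h 20 min
Total worked: 47 h 3 min = 2823 min.
Regular 44 h 0 min = 2640 min at $32.50/h; overtime 3 h 3 min = 183 min at $65.00/h.
Pay = (2640 × $32.50 + 183 × $65.00) ÷ 60 = $1628.25.

$1628.25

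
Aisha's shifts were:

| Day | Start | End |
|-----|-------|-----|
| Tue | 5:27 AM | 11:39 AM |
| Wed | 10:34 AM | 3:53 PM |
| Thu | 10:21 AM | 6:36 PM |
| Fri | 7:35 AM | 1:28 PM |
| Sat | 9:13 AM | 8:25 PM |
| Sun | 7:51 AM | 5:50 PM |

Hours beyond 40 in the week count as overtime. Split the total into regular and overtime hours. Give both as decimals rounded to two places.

Tue: 5:27 AM–11:39 AM = 6 h 12 min
Wed: 10:34 AM–3:53 PM = 5 h 19 min
Thu: 10:21 AM–6:36 PM = 8 h 15 min
Fri: 7:35 AM–1:28 PM = 5 h 53 min
Sat: 9:13 AM–8:25 PM = 11 h 12 min
Sun: 7:51 AM–5:50 PM = 9 h 59 min
Total worked: 46 h 50 min = 46.83 h.
Threshold 40 h → overtime 6 h 50 min, regular 40 h 0 min.

Regular 40.00 hours, overtime 6.83 hours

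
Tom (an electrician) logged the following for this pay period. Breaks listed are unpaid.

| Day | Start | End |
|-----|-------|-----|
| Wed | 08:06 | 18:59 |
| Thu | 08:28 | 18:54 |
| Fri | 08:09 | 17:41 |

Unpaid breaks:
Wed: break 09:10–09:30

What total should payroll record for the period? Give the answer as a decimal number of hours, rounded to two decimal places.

30.52 hours

Wed: 08:06–18:59 = 10 h 53 min; less 20 min break → 10 h 33 min
Thu: 08:28–18:54 = 10 h 26 min
Fri: 08:09–17:41 = 9 h 32 min
Total: 10 h 33 min + 10 h 26 min + 9 h 32 min = 30 h 31 min.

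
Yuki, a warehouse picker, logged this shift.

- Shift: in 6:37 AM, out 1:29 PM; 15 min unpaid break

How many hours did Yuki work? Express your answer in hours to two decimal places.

Shift: 6:37 AM–1:29 PM = 6 h 52 min; less 15 min break → 6 h 37 min

6.62 hours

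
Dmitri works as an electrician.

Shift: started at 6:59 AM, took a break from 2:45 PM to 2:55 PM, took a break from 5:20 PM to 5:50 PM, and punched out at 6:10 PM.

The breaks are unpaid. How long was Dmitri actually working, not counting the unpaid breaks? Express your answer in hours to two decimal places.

Shift: 6:59 AM–6:10 PM = 11 h 11 min; less 40 min break → 10 h 31 min

10.52 hours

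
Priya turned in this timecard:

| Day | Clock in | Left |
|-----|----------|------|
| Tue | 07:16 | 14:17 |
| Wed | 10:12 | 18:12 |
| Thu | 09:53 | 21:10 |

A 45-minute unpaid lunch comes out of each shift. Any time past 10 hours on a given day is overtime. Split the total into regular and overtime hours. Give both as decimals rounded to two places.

Regular 23.52 hours, overtime 0.53 hours

Tue: 07:16–14:17 = 7 h 1 min; less 45 min break → 6 h 16 min
Wed: 10:12–18:12 = 8 h 0 min; less 45 min break → 7 h 15 min
Thu: 09:53–21:10 = 11 h 17 min; less 45 min break → 10 h 32 min
Tue reg 6 h 16 min / OT 0 h 0 min; Wed reg 7 h 15 min / OT 0 h 0 min; Thu reg 10 h 0 min / OT 0 h 32 min.
Totals: regular 23 h 31 min, overtime 0 h 32 min.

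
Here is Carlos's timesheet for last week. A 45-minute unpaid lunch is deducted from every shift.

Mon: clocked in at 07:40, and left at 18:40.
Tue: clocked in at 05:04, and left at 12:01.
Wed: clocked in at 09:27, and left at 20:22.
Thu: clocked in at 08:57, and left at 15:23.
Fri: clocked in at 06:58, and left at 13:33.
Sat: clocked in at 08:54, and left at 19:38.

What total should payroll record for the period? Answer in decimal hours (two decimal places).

48.12 hours

Mon: 07:40–18:40 = 11 h 0 min; less 45 min break → 10 h 15 min
Tue: 05:04–12:01 = 6 h 57 min; less 45 min break → 6 h 12 min
Wed: 09:27–20:22 = 10 h 55 min; less 45 min break → 10 h 10 min
Thu: 08:57–15:23 = 6 h 26 min; less 45 min break → 5 h 41 min
Fri: 06:58–13:33 = 6 h 35 min; less 45 min break → 5 h 50 min
Sat: 08:54–19:38 = 10 h 44 min; less 45 min break → 9 h 59 min
Total: 10 h 15 min + 6 h 12 min + 10 h 10 min + 5 h 41 min + 5 h 50 min + 9 h 59 min = 48 h 7 min.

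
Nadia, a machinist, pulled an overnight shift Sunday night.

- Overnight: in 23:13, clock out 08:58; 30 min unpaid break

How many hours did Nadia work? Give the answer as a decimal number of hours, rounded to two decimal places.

Overnight: 23:13 → midnight = 0 h 47 min; midnight → 08:58 = 8 h 58 min; span 9 h 45 min; less 30 min break → 9 h 15 min

9.25 hours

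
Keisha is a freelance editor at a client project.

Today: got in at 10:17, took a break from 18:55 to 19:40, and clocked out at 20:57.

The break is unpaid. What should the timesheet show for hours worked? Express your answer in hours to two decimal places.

9.92 hours

Today: 10:17–20:57 = 10 h 40 min; less 45 min break → 9 h 55 min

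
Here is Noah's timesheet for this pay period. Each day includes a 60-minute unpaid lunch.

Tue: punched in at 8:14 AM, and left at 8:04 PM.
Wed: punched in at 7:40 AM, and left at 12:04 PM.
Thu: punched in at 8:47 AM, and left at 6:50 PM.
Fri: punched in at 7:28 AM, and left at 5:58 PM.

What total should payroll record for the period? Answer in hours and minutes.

32 h 47 min

Tue: 8:14 AM–8:04 PM = 11 h 50 min; less 60 min break → 10 h 50 min
Wed: 7:40 AM–12:04 PM = 4 h 24 min; less 60 min break → 3 h 24 min
Thu: 8:47 AM–6:50 PM = 10 h 3 min; less 60 min break → 9 h 3 min
Fri: 7:28 AM–5:58 PM = 10 h 30 min; less 60 min break → 9 h 30 min
Total: 10 h 50 min + 3 h 24 min + 9 h 3 min + 9 h 30 min = 32 h 47 min.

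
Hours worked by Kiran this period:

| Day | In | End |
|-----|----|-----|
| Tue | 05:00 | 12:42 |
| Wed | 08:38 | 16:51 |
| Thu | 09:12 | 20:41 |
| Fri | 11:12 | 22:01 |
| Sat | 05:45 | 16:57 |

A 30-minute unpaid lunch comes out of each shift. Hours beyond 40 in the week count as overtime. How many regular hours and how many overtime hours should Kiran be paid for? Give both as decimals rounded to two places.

Tue: 05:00–12:42 = 7 h 42 min; less 30 min break → 7 h 12 min
Wed: 08:38–16:51 = 8 h 13 min; less 30 min break → 7 h 43 min
Thu: 09:12–20:41 = 11 h 29 min; less 30 min break → 10 h 59 min
Fri: 11:12–22:01 = 10 h 49 min; less 30 min break → 10 h 19 min
Sat: 05:45–16:57 = 11 h 12 min; less 30 min break → 10 h 42 min
Total worked: 46 h 55 min = 46.92 h.
Threshold 40 h → overtime 6 h 55 min, regular 40 h 0 min.

Regular 40.00 hours, overtime 6.92 hours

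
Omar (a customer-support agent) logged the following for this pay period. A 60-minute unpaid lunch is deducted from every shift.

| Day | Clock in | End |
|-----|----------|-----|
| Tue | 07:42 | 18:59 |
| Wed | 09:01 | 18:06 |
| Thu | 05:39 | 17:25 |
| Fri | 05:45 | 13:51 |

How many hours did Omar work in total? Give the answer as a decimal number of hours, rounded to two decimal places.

36.23 hours

Tue: 07:42–18:59 = 11 h 17 min; less 60 min break → 10 h 17 min
Wed: 09:01–18:06 = 9 h 5 min; less 60 min break → 8 h 5 min
Thu: 05:39–17:25 = 11 h 46 min; less 60 min break → 10 h 46 min
Fri: 05:45–13:51 = 8 h 6 min; less 60 min break → 7 h 6 min
Total: 10 h 17 min + 8 h 5 min + 10 h 46 min + 7 h 6 min = 36 h 14 min.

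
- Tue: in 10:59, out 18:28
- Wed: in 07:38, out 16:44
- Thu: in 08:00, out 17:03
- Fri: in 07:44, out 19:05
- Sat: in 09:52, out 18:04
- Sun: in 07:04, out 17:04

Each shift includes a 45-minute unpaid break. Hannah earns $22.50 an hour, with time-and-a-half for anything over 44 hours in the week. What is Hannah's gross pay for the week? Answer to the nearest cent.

$1215.56

Tue: 10:59–18:28 = 7 h 29 min; less 45 min break → 6 h 44 min
Wed: 07:38–16:44 = 9 h 6 min; less 45 min break → 8 h 21 min
Thu: 08:00–17:03 = 9 h 3 min; less 45 min break → 8 h 18 min
Fri: 07:44–19:05 = 11 h 21 min; less 45 min break → 10 h 36 min
Sat: 09:52–18:04 = 8 h 12 min; less 45 min break → 7 h 27 min
Sun: 07:04–17:04 = 10 h 0 min; less 45 min break → 9 h 15 min
Total worked: 50 h 41 min = 3041 min.
Regular 44 h 0 min = 2640 min at $22.50/h; overtime 6 h 41 min = 401 min at $33.75/h.
Pay = (2640 × $22.50 + 401 × $33.75) ÷ 60 = $1215.56.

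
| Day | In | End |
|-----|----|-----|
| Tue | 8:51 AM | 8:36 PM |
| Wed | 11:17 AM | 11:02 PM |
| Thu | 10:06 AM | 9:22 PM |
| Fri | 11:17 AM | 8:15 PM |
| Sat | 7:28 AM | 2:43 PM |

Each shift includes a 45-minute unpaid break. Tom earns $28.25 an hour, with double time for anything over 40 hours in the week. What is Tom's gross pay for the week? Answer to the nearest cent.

Tue: 8:51 AM–8:36 PM = 11 h 45 min; less 45 min break → 11 h 0 min
Wed: 11:17 AM–11:02 PM = 11 h 45 min; less 45 min break → 11 h 0 min
Thu: 10:06 AM–9:22 PM = 11 h 16 min; less 45 min break → 10 h 31 min
Fri: 11:17 AM–8:15 PM = 8 h 58 min; less 45 min break → 8 h 13 min
Sat: 7:28 AM–2:43 PM = 7 h 15 min; less 45 min break → 6 h 30 min
Total worked: 47 h 14 min = 2834 min.
Regular 40 h 0 min = 2400 min at $28.25/h; overtime 7 h 14 min = 434 min at $56.50/h.
Pay = (2400 × $28.25 + 434 × $56.50) ÷ 60 = $1538.68.

$1538.68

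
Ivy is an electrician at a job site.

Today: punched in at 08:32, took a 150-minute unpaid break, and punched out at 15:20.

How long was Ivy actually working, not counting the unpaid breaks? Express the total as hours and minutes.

Today: 08:32–15:20 = 6 h 48 min; less 150 min break → 4 h 18 min

4 h 18 min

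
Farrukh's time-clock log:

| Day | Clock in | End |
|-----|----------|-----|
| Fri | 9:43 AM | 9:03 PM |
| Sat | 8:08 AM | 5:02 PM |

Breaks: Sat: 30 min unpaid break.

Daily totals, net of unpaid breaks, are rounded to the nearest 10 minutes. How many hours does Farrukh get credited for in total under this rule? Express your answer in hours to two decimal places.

Fri: 9:43 AM–9:03 PM = 11 h 20 min → rounds to 11 h 20 min
Sat: 8:08 AM–5:02 PM = 8 h 54 min − 30 min = 8 h 24 min → rounds to 8 h 20 min
Total credited: 19 h 40 min.

19.67 hours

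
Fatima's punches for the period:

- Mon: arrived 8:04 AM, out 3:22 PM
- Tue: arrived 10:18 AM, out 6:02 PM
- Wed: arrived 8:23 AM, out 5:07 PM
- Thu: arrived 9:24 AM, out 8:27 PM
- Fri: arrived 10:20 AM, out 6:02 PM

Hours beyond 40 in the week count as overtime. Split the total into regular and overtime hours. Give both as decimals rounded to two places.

Regular 40.00 hours, overtime 2.52 hours

Mon: 8:04 AM–3:22 PM = 7 h 18 min
Tue: 10:18 AM–6:02 PM = 7 h 44 min
Wed: 8:23 AM–5:07 PM = 8 h 44 min
Thu: 9:24 AM–8:27 PM = 11 h 3 min
Fri: 10:20 AM–6:02 PM = 7 h 42 min
Total worked: 42 h 31 min = 42.52 h.
Threshold 40 h → overtime 2 h 31 min, regular 40 h 0 min.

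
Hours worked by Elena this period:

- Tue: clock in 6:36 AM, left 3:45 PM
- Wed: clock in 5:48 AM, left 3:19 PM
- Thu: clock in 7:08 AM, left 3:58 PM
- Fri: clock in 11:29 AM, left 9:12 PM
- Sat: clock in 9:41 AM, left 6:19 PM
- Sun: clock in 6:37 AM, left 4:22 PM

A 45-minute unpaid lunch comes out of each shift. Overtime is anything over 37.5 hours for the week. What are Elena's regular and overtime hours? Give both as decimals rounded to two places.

Regular 37.50 hours, overtime 13.60 hours

Tue: 6:36 AM–3:45 PM = 9 h 9 min; less 45 min break → 8 h 24 min
Wed: 5:48 AM–3:19 PM = 9 h 31 min; less 45 min break → 8 h 46 min
Thu: 7:08 AM–3:58 PM = 8 h 50 min; less 45 min break → 8 h 5 min
Fri: 11:29 AM–9:12 PM = 9 h 43 min; less 45 min break → 8 h 58 min
Sat: 9:41 AM–6:19 PM = 8 h 38 min; less 45 min break → 7 h 53 min
Sun: 6:37 AM–4:22 PM = 9 h 45 min; less 45 min break → 9 h 0 min
Total worked: 51 h 6 min = 51.10 h.
Threshold 37.5 h → overtime 13 h 36 min, regular 37 h 30 min.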